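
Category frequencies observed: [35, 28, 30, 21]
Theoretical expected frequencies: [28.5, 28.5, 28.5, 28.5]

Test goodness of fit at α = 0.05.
Chi-square goodness of fit test:
H₀: observed counts match expected distribution
H₁: observed counts differ from expected distribution
df = k - 1 = 3
χ² = Σ(O - E)²/E
   = (35 - 28.5)²/28.5 + (28 - 28.5)²/28.5 + (30 - 28.5)²/28.5 + (21 - 28.5)²/28.5
   = 1.482 + 0.009 + 0.079 + 1.974
   = 3.54
p-value = 0.3151

Since p-value > α = 0.05, we fail to reject H₀.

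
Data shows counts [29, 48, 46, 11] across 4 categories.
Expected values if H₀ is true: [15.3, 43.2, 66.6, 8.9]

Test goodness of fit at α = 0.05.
Chi-square goodness of fit test:
H₀: observed counts match expected distribution
H₁: observed counts differ from expected distribution
df = k - 1 = 3
χ² = Σ(O - E)²/E
   = (29 - 15.3)²/15.3 + (48 - 43.2)²/43.2 + (46 - 66.6)²/66.6 + (11 - 8.9)²/8.9
   = 12.267 + 0.533 + 6.372 + 0.496
   = 19.67
p-value = 0.0002

Since p-value < α = 0.05, we reject H₀.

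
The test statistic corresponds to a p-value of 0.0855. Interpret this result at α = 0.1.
Since p = 0.0855 < α = 0.1, reject H₀.
There is sufficient evidence to reject the null hypothesis; the result is statistically significant at the 0.1 level.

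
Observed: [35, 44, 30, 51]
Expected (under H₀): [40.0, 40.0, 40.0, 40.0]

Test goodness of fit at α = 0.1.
Chi-square goodness of fit test:
H₀: observed counts match expected distribution
H₁: observed counts differ from expected distribution
df = k - 1 = 3
χ² = Σ(O - E)²/E
   = (35 - 40.0)²/40.0 + (44 - 40.0)²/40.0 + (30 - 40.0)²/40.0 + (51 - 40.0)²/40.0
   = 0.625 + 0.400 + 2.500 + 3.025
   = 6.55
p-value = 0.0877

Since p-value < α = 0.1, we reject H₀.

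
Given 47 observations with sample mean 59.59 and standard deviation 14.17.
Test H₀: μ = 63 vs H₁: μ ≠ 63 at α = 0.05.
One-sample t-test:
H₀: μ = 63
H₁: μ ≠ 63
df = n - 1 = 46
t = (x̄ - μ₀) / (s/√n) = (59.59 - 63) / (14.17/√47) = -1.650
p-value = 0.1058

Since p-value > α = 0.05, we fail to reject H₀.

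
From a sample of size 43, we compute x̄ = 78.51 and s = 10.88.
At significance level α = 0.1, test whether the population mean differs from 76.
One-sample t-test:
H₀: μ = 76
H₁: μ ≠ 76
df = n - 1 = 42
t = (x̄ - μ₀) / (s/√n) = (78.51 - 76) / (10.88/√43) = 1.513
p-value = 0.1378

Since p-value > α = 0.1, we fail to reject H₀.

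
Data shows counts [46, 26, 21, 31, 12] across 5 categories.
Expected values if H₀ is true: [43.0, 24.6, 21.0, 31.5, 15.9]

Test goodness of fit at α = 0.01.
Chi-square goodness of fit test:
H₀: observed counts match expected distribution
H₁: observed counts differ from expected distribution
df = k - 1 = 4
χ² = Σ(O - E)²/E
   = (46 - 43.0)²/43.0 + (26 - 24.6)²/24.6 + (21 - 21.0)²/21.0 + (31 - 31.5)²/31.5 + (12 - 15.9)²/15.9
   = 0.209 + 0.080 + 0.000 + 0.008 + 0.957
   = 1.25
p-value = 0.8692

Since p-value > α = 0.01, we fail to reject H₀.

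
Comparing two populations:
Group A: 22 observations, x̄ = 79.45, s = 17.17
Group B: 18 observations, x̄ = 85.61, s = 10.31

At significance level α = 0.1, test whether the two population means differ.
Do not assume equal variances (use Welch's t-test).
Welch's two-sample t-test:
H₀: μ₁ = μ₂
H₁: μ₁ ≠ μ₂
s₁²/n₁ = 17.17²/22 = 13.4004,  s₂²/n₂ = 10.31²/18 = 5.9053
SE = √(s₁²/n₁ + s₂²/n₂) = √(13.4004 + 5.9053) = 4.3938
df (Welch-Satterthwaite) = (s₁²/n₁ + s₂²/n₂)² / [(s₁²/n₁)²/(n₁-1) + (s₂²/n₂)²/(n₂-1)] ≈ 35.15
t = (x̄₁ - x̄₂) / SE = (79.45 - 85.61) / 4.3938 = -6.16 / 4.3938 = -1.402
p-value = 0.1697

Since p-value > α = 0.1, we fail to reject H₀.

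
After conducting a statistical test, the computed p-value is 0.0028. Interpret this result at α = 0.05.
Since p = 0.0028 < α = 0.05, reject H₀.
There is sufficient evidence to reject the null hypothesis; the result is statistically significant at the 0.05 level.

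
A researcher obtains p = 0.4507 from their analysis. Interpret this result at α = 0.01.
Since p = 0.4507 > α = 0.01, fail to reject H₀.
There is insufficient evidence to reject the null hypothesis; the result is not statistically significant at the 0.01 level.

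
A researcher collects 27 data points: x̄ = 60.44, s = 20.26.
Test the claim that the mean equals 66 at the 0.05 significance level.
One-sample t-test:
H₀: μ = 66
H₁: μ ≠ 66
df = n - 1 = 26
t = (x̄ - μ₀) / (s/√n) = (60.44 - 66) / (20.26/√27) = -1.426
p-value = 0.1658

Since p-value > α = 0.05, we fail to reject H₀.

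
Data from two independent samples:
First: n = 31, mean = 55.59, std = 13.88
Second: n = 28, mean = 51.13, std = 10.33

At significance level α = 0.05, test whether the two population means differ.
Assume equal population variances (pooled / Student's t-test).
Student's two-sample t-test (equal variances):
H₀: μ₁ = μ₂
H₁: μ₁ ≠ μ₂
df = n₁ + n₂ - 2 = 57
Pooled variance s_p² = [(n₁-1)s₁² + (n₂-1)s₂²] / (n₁ + n₂ - 2) = [(30)(13.88²) + (27)(10.33²)] / 57 = 151.9434
SE = √(s_p²(1/n₁ + 1/n₂)) = √(151.9434 × (1/31 + 1/28)) = 3.2137
t = (x̄₁ - x̄₂) / SE = (55.59 - 51.13) / 3.2137 = 4.46 / 3.2137 = 1.388
p-value = 0.1706

Since p-value > α = 0.05, we fail to reject H₀.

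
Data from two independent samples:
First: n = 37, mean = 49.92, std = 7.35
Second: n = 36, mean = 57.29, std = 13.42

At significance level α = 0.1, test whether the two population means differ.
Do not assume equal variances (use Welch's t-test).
Welch's two-sample t-test:
H₀: μ₁ = μ₂
H₁: μ₁ ≠ μ₂
s₁²/n₁ = 7.35²/37 = 1.4601,  s₂²/n₂ = 13.42²/36 = 5.0027
SE = √(s₁²/n₁ + s₂²/n₂) = √(1.4601 + 5.0027) = 2.5422
df (Welch-Satterthwaite) = (s₁²/n₁ + s₂²/n₂)² / [(s₁²/n₁)²/(n₁-1) + (s₂²/n₂)²/(n₂-1)] ≈ 53.94
t = (x̄₁ - x̄₂) / SE = (49.92 - 57.29) / 2.5422 = -7.37 / 2.5422 = -2.899
p-value = 0.0054

Since p-value < α = 0.1, we reject H₀.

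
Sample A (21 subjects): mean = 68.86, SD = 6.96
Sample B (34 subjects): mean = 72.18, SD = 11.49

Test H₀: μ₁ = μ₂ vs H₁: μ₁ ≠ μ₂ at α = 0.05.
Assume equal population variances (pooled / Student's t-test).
Student's two-sample t-test (equal variances):
H₀: μ₁ = μ₂
H₁: μ₁ ≠ μ₂
df = n₁ + n₂ - 2 = 53
Pooled variance s_p² = [(n₁-1)s₁² + (n₂-1)s₂²] / (n₁ + n₂ - 2) = [(20)(6.96²) + (33)(11.49²)] / 53 = 100.4810
SE = √(s_p²(1/n₁ + 1/n₂)) = √(100.4810 × (1/21 + 1/34)) = 2.7821
t = (x̄₁ - x̄₂) / SE = (68.86 - 72.18) / 2.7821 = -3.32 / 2.7821 = -1.193
p-value = 0.2381

Since p-value > α = 0.05, we fail to reject H₀.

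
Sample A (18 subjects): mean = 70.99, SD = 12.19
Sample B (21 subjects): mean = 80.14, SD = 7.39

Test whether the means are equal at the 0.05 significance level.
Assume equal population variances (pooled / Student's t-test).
Student's two-sample t-test (equal variances):
H₀: μ₁ = μ₂
H₁: μ₁ ≠ μ₂
df = n₁ + n₂ - 2 = 37
Pooled variance s_p² = [(n₁-1)s₁² + (n₂-1)s₂²] / (n₁ + n₂ - 2) = [(17)(12.19²) + (20)(7.39²)] / 37 = 97.7939
SE = √(s_p²(1/n₁ + 1/n₂)) = √(97.7939 × (1/18 + 1/21)) = 3.1765
t = (x̄₁ - x̄₂) / SE = (70.99 - 80.14) / 3.1765 = -9.15 / 3.1765 = -2.881
p-value = 0.0066

Since p-value < α = 0.05, we reject H₀.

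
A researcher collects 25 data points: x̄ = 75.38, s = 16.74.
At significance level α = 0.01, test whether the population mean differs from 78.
One-sample t-test:
H₀: μ = 78
H₁: μ ≠ 78
df = n - 1 = 24
t = (x̄ - μ₀) / (s/√n) = (75.38 - 78) / (16.74/√25) = -0.783
p-value = 0.4415

Since p-value > α = 0.01, we fail to reject H₀.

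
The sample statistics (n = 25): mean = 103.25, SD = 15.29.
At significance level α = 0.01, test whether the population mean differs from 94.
One-sample t-test:
H₀: μ = 94
H₁: μ ≠ 94
df = n - 1 = 24
t = (x̄ - μ₀) / (s/√n) = (103.25 - 94) / (15.29/√25) = 3.025
p-value = 0.0058

Since p-value < α = 0.01, we reject H₀.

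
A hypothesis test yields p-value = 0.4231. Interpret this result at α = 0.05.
Since p = 0.4231 > α = 0.05, fail to reject H₀.
There is insufficient evidence to reject the null hypothesis; the result is not statistically significant at the 0.05 level.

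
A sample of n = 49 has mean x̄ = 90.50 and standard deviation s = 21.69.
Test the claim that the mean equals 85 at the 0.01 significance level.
One-sample t-test:
H₀: μ = 85
H₁: μ ≠ 85
df = n - 1 = 48
t = (x̄ - μ₀) / (s/√n) = (90.50 - 85) / (21.69/√49) = 1.775
p-value = 0.0822

Since p-value > α = 0.01, we fail to reject H₀.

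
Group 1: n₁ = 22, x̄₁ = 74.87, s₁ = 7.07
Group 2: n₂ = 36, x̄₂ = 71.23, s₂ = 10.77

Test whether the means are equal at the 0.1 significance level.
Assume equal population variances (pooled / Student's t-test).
Student's two-sample t-test (equal variances):
H₀: μ₁ = μ₂
H₁: μ₁ ≠ μ₂
df = n₁ + n₂ - 2 = 56
Pooled variance s_p² = [(n₁-1)s₁² + (n₂-1)s₂²] / (n₁ + n₂ - 2) = [(21)(7.07²) + (35)(10.77²)] / 56 = 91.2399
SE = √(s_p²(1/n₁ + 1/n₂)) = √(91.2399 × (1/22 + 1/36)) = 2.5849
t = (x̄₁ - x̄₂) / SE = (74.87 - 71.23) / 2.5849 = 3.64 / 2.5849 = 1.408
p-value = 0.1646

Since p-value > α = 0.1, we fail to reject H₀.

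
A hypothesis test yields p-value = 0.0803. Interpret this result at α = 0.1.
Since p = 0.0803 < α = 0.1, reject H₀.
There is sufficient evidence to reject the null hypothesis; the result is statistically significant at the 0.1 level.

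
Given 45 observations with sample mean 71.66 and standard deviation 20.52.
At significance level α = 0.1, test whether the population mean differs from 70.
One-sample t-test:
H₀: μ = 70
H₁: μ ≠ 70
df = n - 1 = 44
t = (x̄ - μ₀) / (s/√n) = (71.66 - 70) / (20.52/√45) = 0.543
p-value = 0.5901

Since p-value > α = 0.1, we fail to reject H₀.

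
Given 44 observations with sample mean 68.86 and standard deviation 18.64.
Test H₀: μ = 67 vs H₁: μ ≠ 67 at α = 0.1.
One-sample t-test:
H₀: μ = 67
H₁: μ ≠ 67
df = n - 1 = 43
t = (x̄ - μ₀) / (s/√n) = (68.86 - 67) / (18.64/√44) = 0.662
p-value = 0.5116

Since p-value > α = 0.1, we fail to reject H₀.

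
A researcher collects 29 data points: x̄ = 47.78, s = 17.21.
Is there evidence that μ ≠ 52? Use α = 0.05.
One-sample t-test:
H₀: μ = 52
H₁: μ ≠ 52
df = n - 1 = 28
t = (x̄ - μ₀) / (s/√n) = (47.78 - 52) / (17.21/√29) = -1.320
p-value = 0.1974

Since p-value > α = 0.05, we fail to reject H₀.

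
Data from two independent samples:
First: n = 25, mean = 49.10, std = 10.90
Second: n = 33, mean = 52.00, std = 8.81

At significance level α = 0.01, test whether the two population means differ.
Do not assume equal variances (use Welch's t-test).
Welch's two-sample t-test:
H₀: μ₁ = μ₂
H₁: μ₁ ≠ μ₂
s₁²/n₁ = 10.90²/25 = 4.7524,  s₂²/n₂ = 8.81²/33 = 2.3520
SE = √(s₁²/n₁ + s₂²/n₂) = √(4.7524 + 2.3520) = 2.6654
df (Welch-Satterthwaite) = (s₁²/n₁ + s₂²/n₂)² / [(s₁²/n₁)²/(n₁-1) + (s₂²/n₂)²/(n₂-1)] ≈ 45.31
t = (x̄₁ - x̄₂) / SE = (49.10 - 52.00) / 2.6654 = -2.90 / 2.6654 = -1.088
p-value = 0.2823

Since p-value > α = 0.01, we fail to reject H₀.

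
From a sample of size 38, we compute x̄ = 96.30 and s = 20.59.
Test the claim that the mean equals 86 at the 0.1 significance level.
One-sample t-test:
H₀: μ = 86
H₁: μ ≠ 86
df = n - 1 = 37
t = (x̄ - μ₀) / (s/√n) = (96.30 - 86) / (20.59/√38) = 3.084
p-value = 0.0039

Since p-value < α = 0.1, we reject H₀.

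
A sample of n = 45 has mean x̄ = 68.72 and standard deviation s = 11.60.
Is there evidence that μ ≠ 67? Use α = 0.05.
One-sample t-test:
H₀: μ = 67
H₁: μ ≠ 67
df = n - 1 = 44
t = (x̄ - μ₀) / (s/√n) = (68.72 - 67) / (11.60/√45) = 0.995
p-value = 0.3253

Since p-value > α = 0.05, we fail to reject H₀.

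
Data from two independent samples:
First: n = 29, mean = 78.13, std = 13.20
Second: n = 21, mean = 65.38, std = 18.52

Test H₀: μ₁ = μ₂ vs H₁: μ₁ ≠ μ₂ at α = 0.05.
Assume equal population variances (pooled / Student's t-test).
Student's two-sample t-test (equal variances):
H₀: μ₁ = μ₂
H₁: μ₁ ≠ μ₂
df = n₁ + n₂ - 2 = 48
Pooled variance s_p² = [(n₁-1)s₁² + (n₂-1)s₂²] / (n₁ + n₂ - 2) = [(28)(13.20²) + (20)(18.52²)] / 48 = 244.5527
SE = √(s_p²(1/n₁ + 1/n₂)) = √(244.5527 × (1/29 + 1/21)) = 4.4809
t = (x̄₁ - x̄₂) / SE = (78.13 - 65.38) / 4.4809 = 12.75 / 4.4809 = 2.845
p-value = 0.0065

Since p-value < α = 0.05, we reject H₀.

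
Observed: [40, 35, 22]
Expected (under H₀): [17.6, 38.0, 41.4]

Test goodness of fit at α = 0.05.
Chi-square goodness of fit test:
H₀: observed counts match expected distribution
H₁: observed counts differ from expected distribution
df = k - 1 = 2
χ² = Σ(O - E)²/E
   = (40 - 17.6)²/17.6 + (35 - 38.0)²/38.0 + (22 - 41.4)²/41.4
   = 28.509 + 0.237 + 9.091
   = 37.84
p-value < 0.0001

Since p-value < α = 0.05, we reject H₀.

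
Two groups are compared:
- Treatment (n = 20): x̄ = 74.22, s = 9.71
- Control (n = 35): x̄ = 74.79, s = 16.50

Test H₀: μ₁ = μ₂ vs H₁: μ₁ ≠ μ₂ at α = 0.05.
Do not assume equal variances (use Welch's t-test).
Welch's two-sample t-test:
H₀: μ₁ = μ₂
H₁: μ₁ ≠ μ₂
s₁²/n₁ = 9.71²/20 = 4.7142,  s₂²/n₂ = 16.50²/35 = 7.7786
SE = √(s₁²/n₁ + s₂²/n₂) = √(4.7142 + 7.7786) = 3.5345
df (Welch-Satterthwaite) = (s₁²/n₁ + s₂²/n₂)² / [(s₁²/n₁)²/(n₁-1) + (s₂²/n₂)²/(n₂-1)] ≈ 52.92
t = (x̄₁ - x̄₂) / SE = (74.22 - 74.79) / 3.5345 = -0.57 / 3.5345 = -0.161
p-value = 0.8725

Since p-value > α = 0.05, we fail to reject H₀.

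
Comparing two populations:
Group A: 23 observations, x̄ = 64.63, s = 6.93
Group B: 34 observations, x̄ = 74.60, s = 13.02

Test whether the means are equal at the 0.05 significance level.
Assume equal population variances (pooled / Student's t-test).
Student's two-sample t-test (equal variances):
H₀: μ₁ = μ₂
H₁: μ₁ ≠ μ₂
df = n₁ + n₂ - 2 = 55
Pooled variance s_p² = [(n₁-1)s₁² + (n₂-1)s₂²] / (n₁ + n₂ - 2) = [(22)(6.93²) + (33)(13.02²)] / 55 = 120.9222
SE = √(s_p²(1/n₁ + 1/n₂)) = √(120.9222 × (1/23 + 1/34)) = 2.9688
t = (x̄₁ - x̄₂) / SE = (64.63 - 74.60) / 2.9688 = -9.97 / 2.9688 = -3.358
p-value = 0.0014

Since p-value < α = 0.05, we reject H₀.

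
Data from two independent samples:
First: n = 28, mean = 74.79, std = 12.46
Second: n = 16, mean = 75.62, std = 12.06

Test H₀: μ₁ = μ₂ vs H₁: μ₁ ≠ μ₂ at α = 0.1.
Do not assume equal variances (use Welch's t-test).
Welch's two-sample t-test:
H₀: μ₁ = μ₂
H₁: μ₁ ≠ μ₂
s₁²/n₁ = 12.46²/28 = 5.5447,  s₂²/n₂ = 12.06²/16 = 9.0902
SE = √(s₁²/n₁ + s₂²/n₂) = √(5.5447 + 9.0902) = 3.8256
df (Welch-Satterthwaite) = (s₁²/n₁ + s₂²/n₂)² / [(s₁²/n₁)²/(n₁-1) + (s₂²/n₂)²/(n₂-1)] ≈ 32.22
t = (x̄₁ - x̄₂) / SE = (74.79 - 75.62) / 3.8256 = -0.83 / 3.8256 = -0.217
p-value = 0.8296

Since p-value > α = 0.1, we fail to reject H₀.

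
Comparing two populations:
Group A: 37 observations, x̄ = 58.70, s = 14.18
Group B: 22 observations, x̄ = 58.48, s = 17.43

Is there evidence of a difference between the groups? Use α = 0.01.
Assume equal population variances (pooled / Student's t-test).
Student's two-sample t-test (equal variances):
H₀: μ₁ = μ₂
H₁: μ₁ ≠ μ₂
df = n₁ + n₂ - 2 = 57
Pooled variance s_p² = [(n₁-1)s₁² + (n₂-1)s₂²] / (n₁ + n₂ - 2) = [(36)(14.18²) + (21)(17.43²)] / 57 = 238.9212
SE = √(s_p²(1/n₁ + 1/n₂)) = √(238.9212 × (1/37 + 1/22)) = 4.1614
t = (x̄₁ - x̄₂) / SE = (58.70 - 58.48) / 4.1614 = 0.22 / 4.1614 = 0.053
p-value = 0.9580

Since p-value > α = 0.01, we fail to reject H₀.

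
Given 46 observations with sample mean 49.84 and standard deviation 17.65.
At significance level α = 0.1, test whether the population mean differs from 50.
One-sample t-test:
H₀: μ = 50
H₁: μ ≠ 50
df = n - 1 = 45
t = (x̄ - μ₀) / (s/√n) = (49.84 - 50) / (17.65/√46) = -0.061
p-value = 0.9512

Since p-value > α = 0.1, we fail to reject H₀.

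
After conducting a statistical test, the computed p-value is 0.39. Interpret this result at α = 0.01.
Since p = 0.39 > α = 0.01, fail to reject H₀.
There is insufficient evidence to reject the null hypothesis; the result is not statistically significant at the 0.01 level.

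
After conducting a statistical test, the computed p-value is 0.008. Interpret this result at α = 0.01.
Since p = 0.008 < α = 0.01, reject H₀.
There is sufficient evidence to reject the null hypothesis; the result is statistically significant at the 0.01 level.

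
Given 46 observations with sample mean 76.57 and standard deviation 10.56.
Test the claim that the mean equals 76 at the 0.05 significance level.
One-sample t-test:
H₀: μ = 76
H₁: μ ≠ 76
df = n - 1 = 45
t = (x̄ - μ₀) / (s/√n) = (76.57 - 76) / (10.56/√46) = 0.366
p-value = 0.7160

Since p-value > α = 0.05, we fail to reject H₀.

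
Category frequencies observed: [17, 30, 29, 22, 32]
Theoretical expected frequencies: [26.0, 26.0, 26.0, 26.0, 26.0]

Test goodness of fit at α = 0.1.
Chi-square goodness of fit test:
H₀: observed counts match expected distribution
H₁: observed counts differ from expected distribution
df = k - 1 = 4
χ² = Σ(O - E)²/E
   = (17 - 26.0)²/26.0 + (30 - 26.0)²/26.0 + (29 - 26.0)²/26.0 + (22 - 26.0)²/26.0 + (32 - 26.0)²/26.0
   = 3.115 + 0.615 + 0.346 + 0.615 + 1.385
   = 6.08
p-value = 0.1935

Since p-value > α = 0.1, we fail to reject H₀.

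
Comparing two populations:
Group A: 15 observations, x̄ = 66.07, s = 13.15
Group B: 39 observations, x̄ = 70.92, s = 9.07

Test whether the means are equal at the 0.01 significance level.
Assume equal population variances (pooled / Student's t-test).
Student's two-sample t-test (equal variances):
H₀: μ₁ = μ₂
H₁: μ₁ ≠ μ₂
df = n₁ + n₂ - 2 = 52
Pooled variance s_p² = [(n₁-1)s₁² + (n₂-1)s₂²] / (n₁ + n₂ - 2) = [(14)(13.15²) + (38)(9.07²)] / 52 = 106.6727
SE = √(s_p²(1/n₁ + 1/n₂)) = √(106.6727 × (1/15 + 1/39)) = 3.1379
t = (x̄₁ - x̄₂) / SE = (66.07 - 70.92) / 3.1379 = -4.85 / 3.1379 = -1.546
p-value = 0.1283

Since p-value > α = 0.01, we fail to reject H₀.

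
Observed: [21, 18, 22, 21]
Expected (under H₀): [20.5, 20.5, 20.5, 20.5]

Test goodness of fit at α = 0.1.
Chi-square goodness of fit test:
H₀: observed counts match expected distribution
H₁: observed counts differ from expected distribution
df = k - 1 = 3
χ² = Σ(O - E)²/E
   = (21 - 20.5)²/20.5 + (18 - 20.5)²/20.5 + (22 - 20.5)²/20.5 + (21 - 20.5)²/20.5
   = 0.012 + 0.305 + 0.110 + 0.012
   = 0.44
p-value = 0.9321

Since p-value > α = 0.1, we fail to reject H₀.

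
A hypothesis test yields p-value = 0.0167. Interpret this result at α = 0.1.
Since p = 0.0167 < α = 0.1, reject H₀.
There is sufficient evidence to reject the null hypothesis; the result is statistically significant at the 0.1 level.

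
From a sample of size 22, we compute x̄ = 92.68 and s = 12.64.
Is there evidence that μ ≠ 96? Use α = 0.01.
One-sample t-test:
H₀: μ = 96
H₁: μ ≠ 96
df = n - 1 = 21
t = (x̄ - μ₀) / (s/√n) = (92.68 - 96) / (12.64/√22) = -1.232
p-value = 0.2316

Since p-value > α = 0.01, we fail to reject H₀.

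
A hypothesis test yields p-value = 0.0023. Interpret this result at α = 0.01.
Since p = 0.0023 < α = 0.01, reject H₀.
There is sufficient evidence to reject the null hypothesis; the result is statistically significant at the 0.01 level.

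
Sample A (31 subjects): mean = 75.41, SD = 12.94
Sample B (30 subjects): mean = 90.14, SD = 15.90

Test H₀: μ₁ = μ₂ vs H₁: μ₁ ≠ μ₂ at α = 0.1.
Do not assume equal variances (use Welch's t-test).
Welch's two-sample t-test:
H₀: μ₁ = μ₂
H₁: μ₁ ≠ μ₂
s₁²/n₁ = 12.94²/31 = 5.4014,  s₂²/n₂ = 15.90²/30 = 8.4270
SE = √(s₁²/n₁ + s₂²/n₂) = √(5.4014 + 8.4270) = 3.7187
df (Welch-Satterthwaite) = (s₁²/n₁ + s₂²/n₂)² / [(s₁²/n₁)²/(n₁-1) + (s₂²/n₂)²/(n₂-1)] ≈ 55.89
t = (x̄₁ - x̄₂) / SE = (75.41 - 90.14) / 3.7187 = -14.73 / 3.7187 = -3.961
p-value = 0.0002

Since p-value < α = 0.1, we reject H₀.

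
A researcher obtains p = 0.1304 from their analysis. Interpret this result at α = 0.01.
Since p = 0.1304 > α = 0.01, fail to reject H₀.
There is insufficient evidence to reject the null hypothesis; the result is not statistically significant at the 0.01 level.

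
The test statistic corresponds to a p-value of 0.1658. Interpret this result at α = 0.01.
Since p = 0.1658 > α = 0.01, fail to reject H₀.
There is insufficient evidence to reject the null hypothesis; the result is not statistically significant at the 0.01 level.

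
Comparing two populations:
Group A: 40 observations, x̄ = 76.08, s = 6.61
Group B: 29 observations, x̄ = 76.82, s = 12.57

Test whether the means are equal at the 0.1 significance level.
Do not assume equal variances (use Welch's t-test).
Welch's two-sample t-test:
H₀: μ₁ = μ₂
H₁: μ₁ ≠ μ₂
s₁²/n₁ = 6.61²/40 = 1.0923,  s₂²/n₂ = 12.57²/29 = 5.4484
SE = √(s₁²/n₁ + s₂²/n₂) = √(1.0923 + 5.4484) = 2.5575
df (Welch-Satterthwaite) = (s₁²/n₁ + s₂²/n₂)² / [(s₁²/n₁)²/(n₁-1) + (s₂²/n₂)²/(n₂-1)] ≈ 39.22
t = (x̄₁ - x̄₂) / SE = (76.08 - 76.82) / 2.5575 = -0.74 / 2.5575 = -0.289
p-value = 0.7738

Since p-value > α = 0.1, we fail to reject H₀.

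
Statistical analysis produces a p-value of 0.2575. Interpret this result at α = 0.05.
Since p = 0.2575 > α = 0.05, fail to reject H₀.
There is insufficient evidence to reject the null hypothesis; the result is not statistically significant at the 0.05 level.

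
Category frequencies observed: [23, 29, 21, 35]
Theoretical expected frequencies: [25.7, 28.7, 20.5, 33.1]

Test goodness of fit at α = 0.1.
Chi-square goodness of fit test:
H₀: observed counts match expected distribution
H₁: observed counts differ from expected distribution
df = k - 1 = 3
χ² = Σ(O - E)²/E
   = (23 - 25.7)²/25.7 + (29 - 28.7)²/28.7 + (21 - 20.5)²/20.5 + (35 - 33.1)²/33.1
   = 0.284 + 0.003 + 0.012 + 0.109
   = 0.41
p-value = 0.9386

Since p-value > α = 0.1, we fail to reject H₀.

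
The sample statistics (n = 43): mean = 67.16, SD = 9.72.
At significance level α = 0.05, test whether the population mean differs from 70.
One-sample t-test:
H₀: μ = 70
H₁: μ ≠ 70
df = n - 1 = 42
t = (x̄ - μ₀) / (s/√n) = (67.16 - 70) / (9.72/√43) = -1.916
p-value = 0.0622

Since p-value > α = 0.05, we fail to reject H₀.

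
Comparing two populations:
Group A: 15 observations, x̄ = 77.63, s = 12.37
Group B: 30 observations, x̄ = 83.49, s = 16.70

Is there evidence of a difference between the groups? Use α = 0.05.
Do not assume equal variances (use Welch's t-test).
Welch's two-sample t-test:
H₀: μ₁ = μ₂
H₁: μ₁ ≠ μ₂
s₁²/n₁ = 12.37²/15 = 10.2011,  s₂²/n₂ = 16.70²/30 = 9.2963
SE = √(s₁²/n₁ + s₂²/n₂) = √(10.2011 + 9.2963) = 4.4156
df (Welch-Satterthwaite) = (s₁²/n₁ + s₂²/n₂)² / [(s₁²/n₁)²/(n₁-1) + (s₂²/n₂)²/(n₂-1)] ≈ 36.51
t = (x̄₁ - x̄₂) / SE = (77.63 - 83.49) / 4.4156 = -5.86 / 4.4156 = -1.327
p-value = 0.1927

Since p-value > α = 0.05, we fail to reject H₀.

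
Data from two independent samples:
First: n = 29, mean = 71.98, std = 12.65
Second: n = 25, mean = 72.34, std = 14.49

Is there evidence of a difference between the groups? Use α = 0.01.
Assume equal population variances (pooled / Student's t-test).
Student's two-sample t-test (equal variances):
H₀: μ₁ = μ₂
H₁: μ₁ ≠ μ₂
df = n₁ + n₂ - 2 = 52
Pooled variance s_p² = [(n₁-1)s₁² + (n₂-1)s₂²] / (n₁ + n₂ - 2) = [(28)(12.65²) + (24)(14.49²)] / 52 = 183.0706
SE = √(s_p²(1/n₁ + 1/n₂)) = √(183.0706 × (1/29 + 1/25)) = 3.6926
t = (x̄₁ - x̄₂) / SE = (71.98 - 72.34) / 3.6926 = -0.36 / 3.6926 = -0.097
p-value = 0.9227

Since p-value > α = 0.01, we fail to reject H₀.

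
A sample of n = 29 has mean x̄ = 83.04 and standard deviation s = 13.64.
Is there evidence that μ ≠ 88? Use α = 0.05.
One-sample t-test:
H₀: μ = 88
H₁: μ ≠ 88
df = n - 1 = 28
t = (x̄ - μ₀) / (s/√n) = (83.04 - 88) / (13.64/√29) = -1.958
p-value = 0.0602

Since p-value > α = 0.05, we fail to reject H₀.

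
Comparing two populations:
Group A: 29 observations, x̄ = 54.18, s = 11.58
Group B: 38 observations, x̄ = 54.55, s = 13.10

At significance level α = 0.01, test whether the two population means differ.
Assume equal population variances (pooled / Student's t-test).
Student's two-sample t-test (equal variances):
H₀: μ₁ = μ₂
H₁: μ₁ ≠ μ₂
df = n₁ + n₂ - 2 = 65
Pooled variance s_p² = [(n₁-1)s₁² + (n₂-1)s₂²] / (n₁ + n₂ - 2) = [(28)(11.58²) + (37)(13.10²)] / 65 = 155.4503
SE = √(s_p²(1/n₁ + 1/n₂)) = √(155.4503 × (1/29 + 1/38)) = 3.0743
t = (x̄₁ - x̄₂) / SE = (54.18 - 54.55) / 3.0743 = -0.37 / 3.0743 = -0.120
p-value = 0.9046

Since p-value > α = 0.01, we fail to reject H₀.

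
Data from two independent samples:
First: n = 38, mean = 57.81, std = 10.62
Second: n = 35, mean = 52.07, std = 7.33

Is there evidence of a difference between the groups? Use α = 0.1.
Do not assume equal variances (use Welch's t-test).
Welch's two-sample t-test:
H₀: μ₁ = μ₂
H₁: μ₁ ≠ μ₂
s₁²/n₁ = 10.62²/38 = 2.9680,  s₂²/n₂ = 7.33²/35 = 1.5351
SE = √(s₁²/n₁ + s₂²/n₂) = √(2.9680 + 1.5351) = 2.1221
df (Welch-Satterthwaite) = (s₁²/n₁ + s₂²/n₂)² / [(s₁²/n₁)²/(n₁-1) + (s₂²/n₂)²/(n₂-1)] ≈ 65.97
t = (x̄₁ - x̄₂) / SE = (57.81 - 52.07) / 2.1221 = 5.74 / 2.1221 = 2.705
p-value = 0.0087

Since p-value < α = 0.1, we reject H₀.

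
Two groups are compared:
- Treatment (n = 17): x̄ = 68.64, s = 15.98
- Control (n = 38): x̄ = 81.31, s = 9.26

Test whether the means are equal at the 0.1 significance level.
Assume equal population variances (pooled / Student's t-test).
Student's two-sample t-test (equal variances):
H₀: μ₁ = μ₂
H₁: μ₁ ≠ μ₂
df = n₁ + n₂ - 2 = 53
Pooled variance s_p² = [(n₁-1)s₁² + (n₂-1)s₂²] / (n₁ + n₂ - 2) = [(16)(15.98²) + (37)(9.26²)] / 53 = 136.9515
SE = √(s_p²(1/n₁ + 1/n₂)) = √(136.9515 × (1/17 + 1/38)) = 3.4147
t = (x̄₁ - x̄₂) / SE = (68.64 - 81.31) / 3.4147 = -12.67 / 3.4147 = -3.710
p-value = 0.0005

Since p-value < α = 0.1, we reject H₀.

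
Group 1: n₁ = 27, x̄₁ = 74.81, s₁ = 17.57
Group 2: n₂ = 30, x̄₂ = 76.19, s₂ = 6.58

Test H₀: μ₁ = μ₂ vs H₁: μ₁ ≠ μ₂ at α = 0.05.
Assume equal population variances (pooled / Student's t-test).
Student's two-sample t-test (equal variances):
H₀: μ₁ = μ₂
H₁: μ₁ ≠ μ₂
df = n₁ + n₂ - 2 = 55
Pooled variance s_p² = [(n₁-1)s₁² + (n₂-1)s₂²] / (n₁ + n₂ - 2) = [(26)(17.57²) + (29)(6.58²)] / 55 = 168.7622
SE = √(s_p²(1/n₁ + 1/n₂)) = √(168.7622 × (1/27 + 1/30)) = 3.4461
t = (x̄₁ - x̄₂) / SE = (74.81 - 76.19) / 3.4461 = -1.38 / 3.4461 = -0.400
p-value = 0.6904

Since p-value > α = 0.05, we fail to reject H₀.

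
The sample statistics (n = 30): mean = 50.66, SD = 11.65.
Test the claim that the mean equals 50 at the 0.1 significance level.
One-sample t-test:
H₀: μ = 50
H₁: μ ≠ 50
df = n - 1 = 29
t = (x̄ - μ₀) / (s/√n) = (50.66 - 50) / (11.65/√30) = 0.310
p-value = 0.7586

Since p-value > α = 0.1, we fail to reject H₀.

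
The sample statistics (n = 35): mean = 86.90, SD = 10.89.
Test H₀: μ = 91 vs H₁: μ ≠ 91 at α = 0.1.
One-sample t-test:
H₀: μ = 91
H₁: μ ≠ 91
df = n - 1 = 34
t = (x̄ - μ₀) / (s/√n) = (86.90 - 91) / (10.89/√35) = -2.227
p-value = 0.0326

Since p-value < α = 0.1, we reject H₀.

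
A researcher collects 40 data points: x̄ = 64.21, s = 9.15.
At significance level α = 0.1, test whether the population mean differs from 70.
One-sample t-test:
H₀: μ = 70
H₁: μ ≠ 70
df = n - 1 = 39
t = (x̄ - μ₀) / (s/√n) = (64.21 - 70) / (9.15/√40) = -4.002
p-value = 0.0003

Since p-value < α = 0.1, we reject H₀.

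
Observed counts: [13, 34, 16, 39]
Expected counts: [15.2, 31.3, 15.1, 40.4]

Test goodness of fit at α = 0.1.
Chi-square goodness of fit test:
H₀: observed counts match expected distribution
H₁: observed counts differ from expected distribution
df = k - 1 = 3
χ² = Σ(O - E)²/E
   = (13 - 15.2)²/15.2 + (34 - 31.3)²/31.3 + (16 - 15.1)²/15.1 + (39 - 40.4)²/40.4
   = 0.318 + 0.233 + 0.054 + 0.049
   = 0.65
p-value = 0.8841

Since p-value > α = 0.1, we fail to reject H₀.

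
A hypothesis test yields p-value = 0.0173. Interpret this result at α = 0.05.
Since p = 0.0173 < α = 0.05, reject H₀.
There is sufficient evidence to reject the null hypothesis; the result is statistically significant at the 0.05 level.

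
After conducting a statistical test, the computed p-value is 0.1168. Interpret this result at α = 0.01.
Since p = 0.1168 > α = 0.01, fail to reject H₀.
There is insufficient evidence to reject the null hypothesis; the result is not statistically significant at the 0.01 level.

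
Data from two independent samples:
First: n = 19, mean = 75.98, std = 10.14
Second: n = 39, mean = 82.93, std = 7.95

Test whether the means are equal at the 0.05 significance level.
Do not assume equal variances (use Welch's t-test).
Welch's two-sample t-test:
H₀: μ₁ = μ₂
H₁: μ₁ ≠ μ₂
s₁²/n₁ = 10.14²/19 = 5.4116,  s₂²/n₂ = 7.95²/39 = 1.6206
SE = √(s₁²/n₁ + s₂²/n₂) = √(5.4116 + 1.6206) = 2.6518
df (Welch-Satterthwaite) = (s₁²/n₁ + s₂²/n₂)² / [(s₁²/n₁)²/(n₁-1) + (s₂²/n₂)²/(n₂-1)] ≈ 29.16
t = (x̄₁ - x̄₂) / SE = (75.98 - 82.93) / 2.6518 = -6.95 / 2.6518 = -2.621
p-value = 0.0138

Since p-value < α = 0.05, we reject H₀.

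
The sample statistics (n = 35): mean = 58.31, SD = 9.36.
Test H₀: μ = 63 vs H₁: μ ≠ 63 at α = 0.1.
One-sample t-test:
H₀: μ = 63
H₁: μ ≠ 63
df = n - 1 = 34
t = (x̄ - μ₀) / (s/√n) = (58.31 - 63) / (9.36/√35) = -2.964
p-value = 0.0055

Since p-value < α = 0.1, we reject H₀.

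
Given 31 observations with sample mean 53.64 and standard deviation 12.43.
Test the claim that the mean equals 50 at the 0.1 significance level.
One-sample t-test:
H₀: μ = 50
H₁: μ ≠ 50
df = n - 1 = 30
t = (x̄ - μ₀) / (s/√n) = (53.64 - 50) / (12.43/√31) = 1.630
p-value = 0.1135

Since p-value > α = 0.1, we fail to reject H₀.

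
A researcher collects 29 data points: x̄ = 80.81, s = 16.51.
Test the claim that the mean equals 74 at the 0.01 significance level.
One-sample t-test:
H₀: μ = 74
H₁: μ ≠ 74
df = n - 1 = 28
t = (x̄ - μ₀) / (s/√n) = (80.81 - 74) / (16.51/√29) = 2.221
p-value = 0.0346

Since p-value > α = 0.01, we fail to reject H₀.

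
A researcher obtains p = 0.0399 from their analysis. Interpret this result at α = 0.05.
Since p = 0.0399 < α = 0.05, reject H₀.
There is sufficient evidence to reject the null hypothesis; the result is statistically significant at the 0.05 level.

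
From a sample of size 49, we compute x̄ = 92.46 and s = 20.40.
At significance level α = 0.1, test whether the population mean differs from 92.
One-sample t-test:
H₀: μ = 92
H₁: μ ≠ 92
df = n - 1 = 48
t = (x̄ - μ₀) / (s/√n) = (92.46 - 92) / (20.40/√49) = 0.158
p-value = 0.8752

Since p-value > α = 0.1, we fail to reject H₀.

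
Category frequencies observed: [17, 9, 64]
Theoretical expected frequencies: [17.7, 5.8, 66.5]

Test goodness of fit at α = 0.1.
Chi-square goodness of fit test:
H₀: observed counts match expected distribution
H₁: observed counts differ from expected distribution
df = k - 1 = 2
χ² = Σ(O - E)²/E
   = (17 - 17.7)²/17.7 + (9 - 5.8)²/5.8 + (64 - 66.5)²/66.5
   = 0.028 + 1.766 + 0.094
   = 1.89
p-value = 0.3892

Since p-value > α = 0.1, we fail to reject H₀.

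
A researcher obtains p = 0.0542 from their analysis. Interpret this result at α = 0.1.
Since p = 0.0542 < α = 0.1, reject H₀.
There is sufficient evidence to reject the null hypothesis; the result is statistically significant at the 0.1 level.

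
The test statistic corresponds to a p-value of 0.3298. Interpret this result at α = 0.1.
Since p = 0.3298 > α = 0.1, fail to reject H₀.
There is insufficient evidence to reject the null hypothesis; the result is not statistically significant at the 0.1 level.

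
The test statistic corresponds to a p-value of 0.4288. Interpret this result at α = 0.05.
Since p = 0.4288 > α = 0.05, fail to reject H₀.
There is insufficient evidence to reject the null hypothesis; the result is not statistically significant at the 0.05 level.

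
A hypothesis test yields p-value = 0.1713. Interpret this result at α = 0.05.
Since p = 0.1713 > α = 0.05, fail to reject H₀.
There is insufficient evidence to reject the null hypothesis; the result is not statistically significant at the 0.05 level.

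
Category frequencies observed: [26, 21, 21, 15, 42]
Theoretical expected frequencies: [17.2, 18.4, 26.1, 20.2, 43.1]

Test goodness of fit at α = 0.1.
Chi-square goodness of fit test:
H₀: observed counts match expected distribution
H₁: observed counts differ from expected distribution
df = k - 1 = 4
χ² = Σ(O - E)²/E
   = (26 - 17.2)²/17.2 + (21 - 18.4)²/18.4 + (21 - 26.1)²/26.1 + (15 - 20.2)²/20.2 + (42 - 43.1)²/43.1
   = 4.502 + 0.367 + 0.997 + 1.339 + 0.028
   = 7.23
p-value = 0.1241

Since p-value > α = 0.1, we fail to reject H₀.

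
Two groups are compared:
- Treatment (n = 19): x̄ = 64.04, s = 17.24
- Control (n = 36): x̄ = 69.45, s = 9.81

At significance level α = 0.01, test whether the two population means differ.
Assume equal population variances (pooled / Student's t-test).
Student's two-sample t-test (equal variances):
H₀: μ₁ = μ₂
H₁: μ₁ ≠ μ₂
df = n₁ + n₂ - 2 = 53
Pooled variance s_p² = [(n₁-1)s₁² + (n₂-1)s₂²] / (n₁ + n₂ - 2) = [(18)(17.24²) + (35)(9.81²)] / 53 = 164.4940
SE = √(s_p²(1/n₁ + 1/n₂)) = √(164.4940 × (1/19 + 1/36)) = 3.6369
t = (x̄₁ - x̄₂) / SE = (64.04 - 69.45) / 3.6369 = -5.41 / 3.6369 = -1.488
p-value = 0.1428

Since p-value > α = 0.01, we fail to reject H₀.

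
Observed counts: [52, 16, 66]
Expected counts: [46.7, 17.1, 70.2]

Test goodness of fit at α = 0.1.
Chi-square goodness of fit test:
H₀: observed counts match expected distribution
H₁: observed counts differ from expected distribution
df = k - 1 = 2
χ² = Σ(O - E)²/E
   = (52 - 46.7)²/46.7 + (16 - 17.1)²/17.1 + (66 - 70.2)²/70.2
   = 0.601 + 0.071 + 0.251
   = 0.92
p-value = 0.6302

Since p-value > α = 0.1, we fail to reject H₀.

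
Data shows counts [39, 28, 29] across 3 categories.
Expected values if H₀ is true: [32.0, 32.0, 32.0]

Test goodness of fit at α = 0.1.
Chi-square goodness of fit test:
H₀: observed counts match expected distribution
H₁: observed counts differ from expected distribution
df = k - 1 = 2
χ² = Σ(O - E)²/E
   = (39 - 32.0)²/32.0 + (28 - 32.0)²/32.0 + (29 - 32.0)²/32.0
   = 1.531 + 0.500 + 0.281
   = 2.31
p-value = 0.3147

Since p-value > α = 0.1, we fail to reject H₀.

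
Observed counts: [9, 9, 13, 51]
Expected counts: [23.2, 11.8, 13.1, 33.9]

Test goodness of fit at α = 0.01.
Chi-square goodness of fit test:
H₀: observed counts match expected distribution
H₁: observed counts differ from expected distribution
df = k - 1 = 3
χ² = Σ(O - E)²/E
   = (9 - 23.2)²/23.2 + (9 - 11.8)²/11.8 + (13 - 13.1)²/13.1 + (51 - 33.9)²/33.9
   = 8.691 + 0.664 + 0.001 + 8.626
   = 17.98
p-value = 0.0004

Since p-value < α = 0.01, we reject H₀.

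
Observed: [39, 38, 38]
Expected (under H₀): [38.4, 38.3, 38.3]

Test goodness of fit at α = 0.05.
Chi-square goodness of fit test:
H₀: observed counts match expected distribution
H₁: observed counts differ from expected distribution
df = k - 1 = 2
χ² = Σ(O - E)²/E
   = (39 - 38.4)²/38.4 + (38 - 38.3)²/38.3 + (38 - 38.3)²/38.3
   = 0.009 + 0.002 + 0.002
   = 0.01
p-value = 0.9930

Since p-value > α = 0.05, we fail to reject H₀.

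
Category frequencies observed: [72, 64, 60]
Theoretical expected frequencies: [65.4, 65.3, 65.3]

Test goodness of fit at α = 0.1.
Chi-square goodness of fit test:
H₀: observed counts match expected distribution
H₁: observed counts differ from expected distribution
df = k - 1 = 2
χ² = Σ(O - E)²/E
   = (72 - 65.4)²/65.4 + (64 - 65.3)²/65.3 + (60 - 65.3)²/65.3
   = 0.666 + 0.026 + 0.430
   = 1.12
p-value = 0.5706

Since p-value > α = 0.1, we fail to reject H₀.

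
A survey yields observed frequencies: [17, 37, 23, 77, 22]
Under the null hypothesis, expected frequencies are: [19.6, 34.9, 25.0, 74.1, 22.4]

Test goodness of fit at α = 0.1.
Chi-square goodness of fit test:
H₀: observed counts match expected distribution
H₁: observed counts differ from expected distribution
df = k - 1 = 4
χ² = Σ(O - E)²/E
   = (17 - 19.6)²/19.6 + (37 - 34.9)²/34.9 + (23 - 25.0)²/25.0 + (77 - 74.1)²/74.1 + (22 - 22.4)²/22.4
   = 0.345 + 0.126 + 0.160 + 0.113 + 0.007
   = 0.75
p-value = 0.9448

Since p-value > α = 0.1, we fail to reject H₀.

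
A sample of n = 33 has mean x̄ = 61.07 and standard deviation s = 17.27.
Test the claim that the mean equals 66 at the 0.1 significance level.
One-sample t-test:
H₀: μ = 66
H₁: μ ≠ 66
df = n - 1 = 32
t = (x̄ - μ₀) / (s/√n) = (61.07 - 66) / (17.27/√33) = -1.640
p-value = 0.1108

Since p-value > α = 0.1, we fail to reject H₀.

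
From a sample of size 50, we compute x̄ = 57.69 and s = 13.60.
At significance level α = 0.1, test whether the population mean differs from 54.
One-sample t-test:
H₀: μ = 54
H₁: μ ≠ 54
df = n - 1 = 49
t = (x̄ - μ₀) / (s/√n) = (57.69 - 54) / (13.60/√50) = 1.919
p-value = 0.0609

Since p-value < α = 0.1, we reject H₀.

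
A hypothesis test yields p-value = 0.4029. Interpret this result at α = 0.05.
Since p = 0.4029 > α = 0.05, fail to reject H₀.
There is insufficient evidence to reject the null hypothesis; the result is not statistically significant at the 0.05 level.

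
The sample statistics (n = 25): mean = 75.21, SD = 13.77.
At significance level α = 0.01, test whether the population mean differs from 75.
One-sample t-test:
H₀: μ = 75
H₁: μ ≠ 75
df = n - 1 = 24
t = (x̄ - μ₀) / (s/√n) = (75.21 - 75) / (13.77/√25) = 0.076
p-value = 0.9399

Since p-value > α = 0.01, we fail to reject H₀.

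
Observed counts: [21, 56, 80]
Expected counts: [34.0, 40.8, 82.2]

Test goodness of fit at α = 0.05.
Chi-square goodness of fit test:
H₀: observed counts match expected distribution
H₁: observed counts differ from expected distribution
df = k - 1 = 2
χ² = Σ(O - E)²/E
   = (21 - 34.0)²/34.0 + (56 - 40.8)²/40.8 + (80 - 82.2)²/82.2
   = 4.971 + 5.663 + 0.059
   = 10.69
p-value = 0.0048

Since p-value < α = 0.05, we reject H₀.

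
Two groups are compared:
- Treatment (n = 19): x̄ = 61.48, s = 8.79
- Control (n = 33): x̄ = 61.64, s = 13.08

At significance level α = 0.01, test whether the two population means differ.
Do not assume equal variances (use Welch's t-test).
Welch's two-sample t-test:
H₀: μ₁ = μ₂
H₁: μ₁ ≠ μ₂
s₁²/n₁ = 8.79²/19 = 4.0665,  s₂²/n₂ = 13.08²/33 = 5.1844
SE = √(s₁²/n₁ + s₂²/n₂) = √(4.0665 + 5.1844) = 3.0415
df (Welch-Satterthwaite) = (s₁²/n₁ + s₂²/n₂)² / [(s₁²/n₁)²/(n₁-1) + (s₂²/n₂)²/(n₂-1)] ≈ 48.66
t = (x̄₁ - x̄₂) / SE = (61.48 - 61.64) / 3.0415 = -0.16 / 3.0415 = -0.053
p-value = 0.9583

Since p-value > α = 0.01, we fail to reject H₀.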